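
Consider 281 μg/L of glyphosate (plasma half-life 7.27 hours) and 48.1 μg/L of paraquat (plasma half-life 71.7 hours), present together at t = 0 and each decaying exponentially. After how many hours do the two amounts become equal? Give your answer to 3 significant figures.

Set 281·(1/2)^(t/7.27) = 48.1·(1/2)^(t/71.7).
Taking log₂: log₂(281/48.1) = t·(1/7.27 − 1/71.7).
log₂(5.842) = 2.5465; 1/7.27 − 1/71.7 = 0.1236.
t = 2.5465 / 0.1236 ≈ 20.602 hours.

20.6 hours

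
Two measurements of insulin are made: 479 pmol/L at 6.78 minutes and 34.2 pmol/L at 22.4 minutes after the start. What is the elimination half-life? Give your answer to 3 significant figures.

4.10 minutes

Over Δt = 22.4 − 6.78 = 15.62 minutes, the level fell by a factor of 479/34.2 ≈ 14.006.
n = log₂(14.006) ≈ 3.808 half-lives, so t½ = 15.62/3.808 ≈ 4.1019 minutes.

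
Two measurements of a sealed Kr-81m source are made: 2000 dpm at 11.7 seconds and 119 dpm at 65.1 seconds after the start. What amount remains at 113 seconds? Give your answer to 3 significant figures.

Over Δt = 65.1 − 11.7 = 53.4 seconds, the level fell by a factor of 2000/119 ≈ 16.807.
n = log₂(16.807) ≈ 4.071 half-lives, so t½ = 53.4/4.071 ≈ 13.117 seconds.
From t = 65.1 to t = 113: 119 × (1/2)^((113−65.1)/13.117) ≈ 9.4686 dpm.

9.47 dpm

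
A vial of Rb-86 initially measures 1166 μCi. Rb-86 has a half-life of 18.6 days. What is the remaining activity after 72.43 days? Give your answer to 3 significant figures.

Number of half-lives: n = 72.43/18.6 ≈ 3.8941.
Remaining = 1166 × (1/2)^3.8941 = 1166 × 0.067261 ≈ 78.426 μCi.

78.4 μCi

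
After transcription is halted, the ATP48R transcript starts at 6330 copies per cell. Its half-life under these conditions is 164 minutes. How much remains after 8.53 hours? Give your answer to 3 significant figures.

728 copies per cell

Convert the elapsed time: 8.53 hours = 511.8 minutes.
Number of half-lives: n = 511.8/164 ≈ 3.1207.
Remaining = 6330 × (1/2)^3.1207 = 6330 × 0.11497 ≈ 727.73 copies per cell.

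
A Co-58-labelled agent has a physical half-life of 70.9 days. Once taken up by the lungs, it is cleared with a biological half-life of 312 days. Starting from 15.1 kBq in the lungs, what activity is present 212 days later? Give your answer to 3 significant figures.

1.19 kBq

1/t_eff = 1/t_phys + 1/t_biol = 1/70.9 + 1/312 = 0.01731 per day.
t_eff = 70.9 × 312 / (70.9 + 312) ≈ 57.772 days.
Remaining = 15.1 × (1/2)^(212/57.772) = 15.1 × (1/2)^3.6696 ≈ 1.1866 kBq.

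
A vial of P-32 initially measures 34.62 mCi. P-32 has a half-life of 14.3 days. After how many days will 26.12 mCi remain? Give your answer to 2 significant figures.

Fraction remaining = 26.12/34.62 ≈ 0.75448.
n = log₂(34.62/26.12) = ln(1.3254)/ln 2 ≈ 0.40645 half-lives.
t = n × t½ = 0.40645 × 14.3 ≈ 5.8122 days.

5.8 days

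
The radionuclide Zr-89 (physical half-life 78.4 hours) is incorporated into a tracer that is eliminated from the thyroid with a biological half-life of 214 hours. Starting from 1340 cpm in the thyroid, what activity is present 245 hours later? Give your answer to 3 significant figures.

69.5 cpm

1/t_eff = 1/t_phys + 1/t_biol = 1/78.4 + 1/214 = 0.017428 per hour.
t_eff = 78.4 × 214 / (78.4 + 214) ≈ 57.379 hours.
Remaining = 1340 × (1/2)^(245/57.379) = 1340 × (1/2)^4.2699 ≈ 69.462 cpm.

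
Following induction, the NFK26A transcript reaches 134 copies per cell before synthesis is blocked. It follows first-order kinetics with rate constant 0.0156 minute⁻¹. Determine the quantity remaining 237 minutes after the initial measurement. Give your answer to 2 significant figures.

3.3 copies per cell

t½ = ln 2 / k = 0.69315 / 0.0156 ≈ 44.433 minutes.
Number of half-lives: n = 237/44.433 ≈ 5.3339.
Remaining = 134 × (1/2)^5.3339 = 134 × 0.024793 ≈ 3.3222 copies per cell.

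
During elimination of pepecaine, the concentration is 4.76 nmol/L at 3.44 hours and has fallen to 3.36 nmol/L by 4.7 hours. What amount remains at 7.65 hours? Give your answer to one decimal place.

1.5 nmol/L

Over Δt = 4.7 − 3.44 = 1.26 hours, the level fell by a factor of 4.76/3.36 ≈ 1.4167.
n = log₂(1.4167) ≈ 0.5025 half-lives, so t½ = 1.26/0.5025 ≈ 2.5075 hours.
From t = 4.7 to t = 7.65: 3.36 × (1/2)^((7.65−4.7)/2.5075) ≈ 1.4866 nmol/L.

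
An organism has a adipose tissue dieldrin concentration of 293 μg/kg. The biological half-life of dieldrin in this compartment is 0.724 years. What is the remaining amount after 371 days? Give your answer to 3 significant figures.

Convert the elapsed time: 371 days = 1.01644 years.
Number of half-lives: n = 1.01644/0.724 ≈ 1.4039.
Remaining = 293 × (1/2)^1.4039 = 293 × 0.3779 ≈ 110.72 μg/kg.

111 μg/kg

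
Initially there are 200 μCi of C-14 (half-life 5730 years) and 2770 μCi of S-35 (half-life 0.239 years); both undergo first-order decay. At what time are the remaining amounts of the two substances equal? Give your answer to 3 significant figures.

0.906 years

Set 200·(1/2)^(t/5730) = 2770·(1/2)^(t/0.239).
Taking log₂: log₂(200/2770) = t·(1/5730 − 1/0.239).
log₂(0.072202) = -3.7918; 1/5730 − 1/0.239 = -4.1839.
t = -3.7918 / -4.1839 ≈ 0.90628 years.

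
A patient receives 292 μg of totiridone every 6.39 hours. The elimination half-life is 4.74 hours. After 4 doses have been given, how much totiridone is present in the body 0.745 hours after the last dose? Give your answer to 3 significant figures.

The 4 doses were given 19.915, 13.525, 7.135, 0.745 hours ago.
Total = 292·(1/2)^(19.915/4.74) + 292·(1/2)^(13.525/4.74) + 292·(1/2)^(7.135/4.74) + 292·(1/2)^(0.745/4.74)
      = 15.871 + 40.405 + 102.86 + 261.86 ≈ 421 μg.

421 μg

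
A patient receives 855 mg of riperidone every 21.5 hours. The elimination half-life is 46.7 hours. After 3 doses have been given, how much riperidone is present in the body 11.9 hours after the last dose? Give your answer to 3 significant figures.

1620 mg

The 3 doses were given 54.9, 33.4, 11.9 hours ago.
Total = 855·(1/2)^(54.9/46.7) + 855·(1/2)^(33.4/46.7) + 855·(1/2)^(11.9/46.7)
      = 378.51 + 520.8 + 716.57 ≈ 1615.9 mg.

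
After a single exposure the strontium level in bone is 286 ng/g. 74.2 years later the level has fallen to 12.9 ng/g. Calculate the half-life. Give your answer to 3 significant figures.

A/A₀ = 12.9/286 ≈ 0.045105.
n = log₂(22.171) ≈ 4.4706 half-lives elapsed in 74.2 years.
t½ = 74.2/4.4706 ≈ 16.597 years.

16.6 years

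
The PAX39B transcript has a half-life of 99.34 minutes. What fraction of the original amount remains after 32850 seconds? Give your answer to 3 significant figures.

32850 seconds = 547.5 minutes.
n = 547.5/99.34 ≈ 5.5114 half-lives.
Fraction remaining = (1/2)^5.5114 ≈ 0.021924.

0.0219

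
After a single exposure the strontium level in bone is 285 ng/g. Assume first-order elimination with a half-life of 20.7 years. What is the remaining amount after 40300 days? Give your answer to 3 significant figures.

Convert the elapsed time: 40300 days = 110.411 years.
Number of half-lives: n = 110.411/20.7 ≈ 5.3339.
Remaining = 285 × (1/2)^5.3339 = 285 × 0.024794 ≈ 7.0663 ng/g.

7.07 ng/g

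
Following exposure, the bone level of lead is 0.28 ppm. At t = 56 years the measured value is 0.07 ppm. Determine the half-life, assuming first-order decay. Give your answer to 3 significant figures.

28.0 years

A/A₀ = 0.07/0.28 ≈ 0.25.
n = log₂(4) ≈ 2 half-lives elapsed in 56 years.
t½ = 56/2 ≈ 28 years.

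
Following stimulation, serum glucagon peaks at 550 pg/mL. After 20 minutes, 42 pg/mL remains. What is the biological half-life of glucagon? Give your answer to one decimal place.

A/A₀ = 42/550 ≈ 0.076364.
n = log₂(13.095) ≈ 3.711 half-lives elapsed in 20 minutes.
t½ = 20/3.711 ≈ 5.3894 minutes.

5.4 minutes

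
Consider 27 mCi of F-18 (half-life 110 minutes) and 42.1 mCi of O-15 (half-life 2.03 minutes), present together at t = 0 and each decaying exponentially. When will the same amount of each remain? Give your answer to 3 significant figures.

Set 27·(1/2)^(t/110) = 42.1·(1/2)^(t/2.03).
Taking log₂: log₂(27/42.1) = t·(1/110 − 1/2.03).
log₂(0.64133) = -0.64086; 1/110 − 1/2.03 = -0.48352.
t = -0.64086 / -0.48352 ≈ 1.3254 minutes.

1.33 minutes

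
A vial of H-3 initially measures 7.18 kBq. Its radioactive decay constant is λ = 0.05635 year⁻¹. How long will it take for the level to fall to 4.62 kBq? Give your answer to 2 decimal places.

t½ = ln 2 / λ = 0.69315 / 0.05635 ≈ 12.301 years.
Fraction remaining = 4.62/7.18 ≈ 0.64345.
n = log₂(7.18/4.62) = ln(1.5541)/ln 2 ≈ 0.63609 half-lives.
t = n × t½ = 0.63609 × 12.301 ≈ 7.8244 years.

7.82 years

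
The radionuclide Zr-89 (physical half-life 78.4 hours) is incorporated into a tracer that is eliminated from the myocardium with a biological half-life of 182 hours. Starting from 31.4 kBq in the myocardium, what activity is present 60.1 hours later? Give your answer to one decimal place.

1/t_eff = 1/t_phys + 1/t_biol = 1/78.4 + 1/182 = 0.01825 per hour.
t_eff = 78.4 × 182 / (78.4 + 182) ≈ 54.796 hours.
Remaining = 31.4 × (1/2)^(60.1/54.796) = 31.4 × (1/2)^1.0968 ≈ 14.681 kBq.

14.7 kBq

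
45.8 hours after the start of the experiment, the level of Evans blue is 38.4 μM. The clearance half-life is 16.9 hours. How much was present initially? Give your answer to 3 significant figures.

Number of half-lives elapsed: n = 45.8/16.9 ≈ 2.7101.
A₀ = A × 2^n = 38.4 × 2^2.7101 = 38.4 × 6.5435 ≈ 251.27 μM.

251 μM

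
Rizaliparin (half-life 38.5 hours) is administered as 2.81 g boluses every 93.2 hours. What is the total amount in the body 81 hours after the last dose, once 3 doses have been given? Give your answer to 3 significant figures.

0.799 g

The 3 doses were given 267.4, 174.2, 81 hours ago.
Total = 2.81·(1/2)^(267.4/38.5) + 2.81·(1/2)^(174.2/38.5) + 2.81·(1/2)^(81/38.5)
      = 0.022799 + 0.12208 + 0.65369 ≈ 0.79857 g.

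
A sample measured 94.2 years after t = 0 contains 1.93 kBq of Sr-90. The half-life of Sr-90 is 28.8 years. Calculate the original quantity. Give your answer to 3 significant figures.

Number of half-lives elapsed: n = 94.2/28.8 ≈ 3.2708.
A₀ = A × 2^n = 1.93 × 2^3.2708 = 1.93 × 9.652 ≈ 18.628 kBq.

18.6 kBq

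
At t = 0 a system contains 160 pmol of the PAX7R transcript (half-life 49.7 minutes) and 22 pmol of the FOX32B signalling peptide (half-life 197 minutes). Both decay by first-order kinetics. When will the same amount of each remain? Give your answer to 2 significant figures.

Set 160·(1/2)^(t/49.7) = 22·(1/2)^(t/197).
Taking log₂: log₂(160/22) = t·(1/49.7 − 1/197).
log₂(7.2727) = 2.8625; 1/49.7 − 1/197 = 0.015045.
t = 2.8625 / 0.015045 ≈ 190.27 minutes.

190 minutes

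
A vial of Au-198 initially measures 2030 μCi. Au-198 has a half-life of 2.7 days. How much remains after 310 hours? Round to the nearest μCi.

Convert the elapsed time: 310 hours = 12.9167 days.
Number of half-lives: n = 12.9167/2.7 ≈ 4.784.
Remaining = 2030 × (1/2)^4.784 = 2030 × 0.036298 ≈ 73.686 μCi.

74 μCi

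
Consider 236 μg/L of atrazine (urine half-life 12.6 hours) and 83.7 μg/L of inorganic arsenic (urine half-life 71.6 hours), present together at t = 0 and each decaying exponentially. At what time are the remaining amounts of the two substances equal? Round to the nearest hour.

Set 236·(1/2)^(t/12.6) = 83.7·(1/2)^(t/71.6).
Taking log₂: log₂(236/83.7) = t·(1/12.6 − 1/71.6).
log₂(2.8196) = 1.4955; 1/12.6 − 1/71.6 = 0.065399.
t = 1.4955 / 0.065399 ≈ 22.867 hours.

23 hours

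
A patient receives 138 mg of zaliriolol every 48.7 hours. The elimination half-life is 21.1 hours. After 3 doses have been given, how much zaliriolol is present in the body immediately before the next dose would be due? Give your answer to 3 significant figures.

34.6 mg

The 3 doses were given 146.1, 97.4, 48.7 hours ago.
Total = 138·(1/2)^(146.1/21.1) + 138·(1/2)^(97.4/21.1) + 138·(1/2)^(48.7/21.1)
      = 1.1363 + 5.6272 + 27.867 ≈ 34.63 mg.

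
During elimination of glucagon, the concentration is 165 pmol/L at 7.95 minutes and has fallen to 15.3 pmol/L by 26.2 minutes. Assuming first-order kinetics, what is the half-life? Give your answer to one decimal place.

5.3 minutes

Over Δt = 26.2 − 7.95 = 18.25 minutes, the level fell by a factor of 165/15.3 ≈ 10.784.
n = log₂(10.784) ≈ 3.4309 half-lives, so t½ = 18.25/3.4309 ≈ 5.3194 minutes.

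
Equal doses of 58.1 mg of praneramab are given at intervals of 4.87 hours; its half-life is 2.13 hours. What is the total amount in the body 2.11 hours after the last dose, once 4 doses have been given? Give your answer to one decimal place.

36.7 mg

The 4 doses were given 16.72, 11.85, 6.98, 2.11 hours ago.
Total = 58.1·(1/2)^(16.72/2.13) + 58.1·(1/2)^(11.85/2.13) + 58.1·(1/2)^(6.98/2.13) + 58.1·(1/2)^(2.11/2.13)
      = 0.25186 + 1.2287 + 5.9938 + 29.24 ≈ 36.714 mg.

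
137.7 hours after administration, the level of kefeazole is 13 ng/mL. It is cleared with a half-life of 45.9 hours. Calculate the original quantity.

Number of half-lives elapsed: n = 137.7/45.9 ≈ 3.
A₀ = A × 2^n = 13 × 2^3 = 13 × 8 ≈ 104 ng/mL.

104 ng/mL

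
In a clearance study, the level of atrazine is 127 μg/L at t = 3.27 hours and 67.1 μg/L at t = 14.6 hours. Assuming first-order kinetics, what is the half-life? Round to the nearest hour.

Over Δt = 14.6 − 3.27 = 11.33 hours, the level fell by a factor of 127/67.1 ≈ 1.8927.
n = log₂(1.8927) ≈ 0.92044 half-lives, so t½ = 11.33/0.92044 ≈ 12.309 hours.

12 hours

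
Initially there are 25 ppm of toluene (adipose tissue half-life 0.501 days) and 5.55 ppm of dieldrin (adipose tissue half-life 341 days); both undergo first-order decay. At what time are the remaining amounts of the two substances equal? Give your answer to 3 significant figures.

1.09 days

Set 25·(1/2)^(t/0.501) = 5.55·(1/2)^(t/341).
Taking log₂: log₂(25/5.55) = t·(1/0.501 − 1/341).
log₂(4.5045) = 2.1714; 1/0.501 − 1/341 = 1.9931.
t = 2.1714 / 1.9931 ≈ 1.0895 days.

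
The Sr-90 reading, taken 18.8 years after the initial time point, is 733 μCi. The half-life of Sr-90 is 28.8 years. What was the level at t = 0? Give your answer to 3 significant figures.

1150 μCi

Number of half-lives elapsed: n = 18.8/28.8 ≈ 0.65278.
A₀ = A × 2^n = 733 × 2^0.65278 = 733 × 1.5722 ≈ 1152.4 μCi.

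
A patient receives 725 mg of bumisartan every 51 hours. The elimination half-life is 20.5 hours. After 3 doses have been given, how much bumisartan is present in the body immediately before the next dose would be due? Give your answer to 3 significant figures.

The 3 doses were given 153, 102, 51 hours ago.
Total = 725·(1/2)^(153/20.5) + 725·(1/2)^(102/20.5) + 725·(1/2)^(51/20.5)
      = 4.108 + 23.043 + 129.25 ≈ 156.4 mg.

156 mg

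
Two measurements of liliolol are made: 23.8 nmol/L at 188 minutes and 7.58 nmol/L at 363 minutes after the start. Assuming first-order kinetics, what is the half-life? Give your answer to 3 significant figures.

106 minutes

Over Δt = 363 − 188 = 175 minutes, the level fell by a factor of 23.8/7.58 ≈ 3.1398.
n = log₂(3.1398) ≈ 1.6507 half-lives, so t½ = 175/1.6507 ≈ 106.02 minutes.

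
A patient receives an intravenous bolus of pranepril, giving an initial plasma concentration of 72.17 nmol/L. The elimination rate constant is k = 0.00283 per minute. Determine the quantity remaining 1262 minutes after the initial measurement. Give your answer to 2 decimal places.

t½ = ln 2 / k = 0.69315 / 0.00283 ≈ 244.93 minutes.
Number of half-lives: n = 1262/244.93 ≈ 5.1525.
Remaining = 72.17 × (1/2)^5.1525 = 72.17 × 0.028115 ≈ 2.029 nmol/L.

2.03 nmol/L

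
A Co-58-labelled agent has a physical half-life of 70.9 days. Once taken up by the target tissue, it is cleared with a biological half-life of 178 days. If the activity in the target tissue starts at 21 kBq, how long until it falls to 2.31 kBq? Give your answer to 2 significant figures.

1/t_eff = 1/t_phys + 1/t_biol = 1/70.9 + 1/178 = 0.019722 per day.
t_eff = 70.9 × 178 / (70.9 + 178) ≈ 50.704 days.
n = log₂(21/2.31) ≈ 3.1844; t = 3.1844 × 50.704 ≈ 161.46 days.

160 days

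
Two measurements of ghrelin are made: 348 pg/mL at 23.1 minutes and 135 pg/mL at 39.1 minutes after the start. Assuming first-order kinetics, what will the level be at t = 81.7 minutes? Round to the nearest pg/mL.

11 pg/mL

Over Δt = 39.1 − 23.1 = 16 minutes, the level fell by a factor of 348/135 ≈ 2.5778.
n = log₂(2.5778) ≈ 1.3661 half-lives, so t½ = 16/1.3661 ≈ 11.712 minutes.
From t = 39.1 to t = 81.7: 135 × (1/2)^((81.7−39.1)/11.712) ≈ 10.849 pg/mL.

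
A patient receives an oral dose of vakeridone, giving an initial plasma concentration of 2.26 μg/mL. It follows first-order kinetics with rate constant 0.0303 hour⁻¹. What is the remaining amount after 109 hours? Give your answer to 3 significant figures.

t½ = ln 2 / k = 0.69315 / 0.0303 ≈ 22.876 hours.
Number of half-lives: n = 109/22.876 ≈ 4.7648.
Remaining = 2.26 × (1/2)^4.7648 = 2.26 × 0.036784 ≈ 0.083131 μg/mL.

0.0831 μg/mL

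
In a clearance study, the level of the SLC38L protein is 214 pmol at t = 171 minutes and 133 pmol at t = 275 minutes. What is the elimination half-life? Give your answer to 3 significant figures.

Over Δt = 275 − 171 = 104 minutes, the level fell by a factor of 214/133 ≈ 1.609.
n = log₂(1.609) ≈ 0.68618 half-lives, so t½ = 104/0.68618 ≈ 151.56 minutes.

152 minutes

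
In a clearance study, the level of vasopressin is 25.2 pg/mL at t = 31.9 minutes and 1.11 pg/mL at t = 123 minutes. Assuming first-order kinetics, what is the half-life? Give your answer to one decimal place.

20.2 minutes

Over Δt = 123 − 31.9 = 91.1 minutes, the level fell by a factor of 25.2/1.11 ≈ 22.703.
n = log₂(22.703) ≈ 4.5048 half-lives, so t½ = 91.1/4.5048 ≈ 20.223 minutes.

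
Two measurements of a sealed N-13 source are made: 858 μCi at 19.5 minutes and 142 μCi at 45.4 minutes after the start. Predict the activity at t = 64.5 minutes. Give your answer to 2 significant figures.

Over Δt = 45.4 − 19.5 = 25.9 minutes, the level fell by a factor of 858/142 ≈ 6.0423.
n = log₂(6.0423) ≈ 2.5951 half-lives, so t½ = 25.9/2.5951 ≈ 9.9804 minutes.
From t = 45.4 to t = 64.5: 142 × (1/2)^((64.5−45.4)/9.9804) ≈ 37.687 μCi.

38 μCi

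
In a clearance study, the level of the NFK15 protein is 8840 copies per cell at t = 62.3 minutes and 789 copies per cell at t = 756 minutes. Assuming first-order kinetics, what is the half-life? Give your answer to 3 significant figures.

Over Δt = 756 − 62.3 = 693.7 minutes, the level fell by a factor of 8840/789 ≈ 11.204.
n = log₂(11.204) ≈ 3.4859 half-lives, so t½ = 693.7/3.4859 ≈ 199 minutes.

199 minutes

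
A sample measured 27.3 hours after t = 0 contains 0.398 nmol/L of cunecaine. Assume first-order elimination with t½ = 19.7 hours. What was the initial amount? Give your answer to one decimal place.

Number of half-lives elapsed: n = 27.3/19.7 ≈ 1.3858.
A₀ = A × 2^n = 0.398 × 2^1.3858 = 0.398 × 2.6131 ≈ 1.04 nmol/L.

1.0 nmol/L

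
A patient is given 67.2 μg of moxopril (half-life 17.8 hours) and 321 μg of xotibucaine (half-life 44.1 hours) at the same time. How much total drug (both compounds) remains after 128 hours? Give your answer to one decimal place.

43.4 μg

moxopril: 67.2 × (1/2)^(128/17.8) = 67.2 × (1/2)^7.191 ≈ 0.4599 μg.
xotibucaine: 321 × (1/2)^(128/44.1) = 321 × (1/2)^2.9025 ≈ 42.931 μg.
Total = 0.4599 + 42.931 ≈ 43.391 μg.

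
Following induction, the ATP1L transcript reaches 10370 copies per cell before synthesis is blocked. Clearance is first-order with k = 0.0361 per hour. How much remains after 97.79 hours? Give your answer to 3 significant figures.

t½ = ln 2 / k = 0.69315 / 0.0361 ≈ 19.201 hours.
Number of half-lives: n = 97.79/19.201 ≈ 5.093.
Remaining = 10370 × (1/2)^5.093 = 10370 × 0.029298 ≈ 303.83 copies per cell.

304 copies per cell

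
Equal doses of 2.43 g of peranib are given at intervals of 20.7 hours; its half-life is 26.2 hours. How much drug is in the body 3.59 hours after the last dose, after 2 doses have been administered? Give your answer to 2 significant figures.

3.5 g

The 2 doses were given 24.29, 3.59 hours ago.
Total = 2.43·(1/2)^(24.29/26.2) + 2.43·(1/2)^(3.59/26.2)
      = 1.278 + 2.2098 ≈ 3.4878 g.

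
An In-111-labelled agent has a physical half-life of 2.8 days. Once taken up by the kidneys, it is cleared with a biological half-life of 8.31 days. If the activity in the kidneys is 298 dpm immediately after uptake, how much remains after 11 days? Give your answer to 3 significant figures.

7.82 dpm

1/t_eff = 1/t_phys + 1/t_biol = 1/2.8 + 1/8.31 = 0.47748 per day.
t_eff = 2.8 × 8.31 / (2.8 + 8.31) ≈ 2.0943 days.
Remaining = 298 × (1/2)^(11/2.0943) = 298 × (1/2)^5.2523 ≈ 7.8185 dpm.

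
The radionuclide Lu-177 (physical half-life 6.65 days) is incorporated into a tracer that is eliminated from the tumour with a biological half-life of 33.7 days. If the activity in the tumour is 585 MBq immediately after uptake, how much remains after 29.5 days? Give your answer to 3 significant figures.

1/t_eff = 1/t_phys + 1/t_biol = 1/6.65 + 1/33.7 = 0.18005 per day.
t_eff = 6.65 × 33.7 / (6.65 + 33.7) ≈ 5.554 days.
Remaining = 585 × (1/2)^(29.5/5.554) = 585 × (1/2)^5.3115 ≈ 14.731 MBq.

14.7 MBq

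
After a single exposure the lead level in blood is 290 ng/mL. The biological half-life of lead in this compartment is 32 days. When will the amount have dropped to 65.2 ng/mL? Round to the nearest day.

Fraction remaining = 65.2/290 ≈ 0.22483.
n = log₂(290/65.2) = ln(4.4479)/ln 2 ≈ 2.1531 half-lives.
t = n × t½ = 2.1531 × 32 ≈ 68.899 days.

69 days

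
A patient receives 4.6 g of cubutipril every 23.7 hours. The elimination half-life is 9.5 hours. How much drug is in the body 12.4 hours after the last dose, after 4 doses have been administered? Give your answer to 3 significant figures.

The 4 doses were given 83.5, 59.8, 36.1, 12.4 hours ago.
Total = 4.6·(1/2)^(83.5/9.5) + 4.6·(1/2)^(59.8/9.5) + 4.6·(1/2)^(36.1/9.5) + 4.6·(1/2)^(12.4/9.5)
      = 0.010396 + 0.058594 + 0.33025 + 1.8614 ≈ 2.2606 g.

2.26 g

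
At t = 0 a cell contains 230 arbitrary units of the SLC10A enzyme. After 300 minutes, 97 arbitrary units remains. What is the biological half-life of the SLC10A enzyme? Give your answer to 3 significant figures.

A/A₀ = 97/230 ≈ 0.42174.
n = log₂(2.3711) ≈ 1.2456 half-lives elapsed in 300 minutes.
t½ = 300/1.2456 ≈ 240.85 minutes.

241 minutes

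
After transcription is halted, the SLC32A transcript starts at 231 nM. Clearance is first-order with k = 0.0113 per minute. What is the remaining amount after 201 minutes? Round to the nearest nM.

t½ = ln 2 / k = 0.69315 / 0.0113 ≈ 61.34 minutes.
Number of half-lives: n = 201/61.34 ≈ 3.2768.
Remaining = 231 × (1/2)^3.2768 = 231 × 0.10318 ≈ 23.834 nM.

24 nM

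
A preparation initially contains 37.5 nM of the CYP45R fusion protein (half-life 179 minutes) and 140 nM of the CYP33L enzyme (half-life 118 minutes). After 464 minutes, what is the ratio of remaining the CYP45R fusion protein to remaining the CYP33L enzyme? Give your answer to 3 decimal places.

CYP45R fusion protein: 37.5 × (1/2)^(464/179) = 37.5 × (1/2)^2.5922 ≈ 6.2188 nM.
CYP33L enzyme: 140 × (1/2)^(464/118) = 140 × (1/2)^3.9322 ≈ 9.171 nM.
Ratio ≈ 6.2188 / 9.171 ≈ 0.6781.

0.678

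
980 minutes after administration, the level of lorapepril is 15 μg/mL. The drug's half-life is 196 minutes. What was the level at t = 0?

Number of half-lives elapsed: n = 980/196 ≈ 5.
A₀ = A × 2^n = 15 × 2^5 = 15 × 32 ≈ 480 μg/mL.

480 μg/mL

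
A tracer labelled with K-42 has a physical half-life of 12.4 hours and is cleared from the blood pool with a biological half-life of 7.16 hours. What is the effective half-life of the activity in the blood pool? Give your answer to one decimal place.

1/t_eff = 1/t_phys + 1/t_biol = 1/12.4 + 1/7.16 = 0.22031 per hour.
t_eff = 12.4 × 7.16 / (12.4 + 7.16) ≈ 4.5391 hours.

4.5 hours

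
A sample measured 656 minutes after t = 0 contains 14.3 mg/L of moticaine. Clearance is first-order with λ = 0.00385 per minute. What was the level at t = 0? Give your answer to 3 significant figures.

179 mg/L

t½ = ln 2 / λ = 0.69315 / 0.00385 ≈ 180.04 minutes.
Number of half-lives elapsed: n = 656/180.04 ≈ 3.6437.
A₀ = A × 2^n = 14.3 × 2^3.6437 = 14.3 × 12.498 ≈ 178.73 mg/L.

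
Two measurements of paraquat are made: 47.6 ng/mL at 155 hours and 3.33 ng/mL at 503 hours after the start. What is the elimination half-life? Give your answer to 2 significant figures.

Over Δt = 503 − 155 = 348 hours, the level fell by a factor of 47.6/3.33 ≈ 14.294.
n = log₂(14.294) ≈ 3.8374 half-lives, so t½ = 348/3.8374 ≈ 90.687 hours.

91 hours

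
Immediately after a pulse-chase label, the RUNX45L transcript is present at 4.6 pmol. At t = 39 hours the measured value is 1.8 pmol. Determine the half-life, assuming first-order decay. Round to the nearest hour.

A/A₀ = 1.8/4.6 ≈ 0.3913.
n = log₂(2.5556) ≈ 1.3536 half-lives elapsed in 39 hours.
t½ = 39/1.3536 ≈ 28.811 hours.

29 hours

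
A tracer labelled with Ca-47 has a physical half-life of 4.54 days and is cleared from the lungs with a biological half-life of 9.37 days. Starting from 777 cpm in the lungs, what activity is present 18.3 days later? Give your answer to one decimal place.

12.3 cpm

1/t_eff = 1/t_phys + 1/t_biol = 1/4.54 + 1/9.37 = 0.32699 per day.
t_eff = 4.54 × 9.37 / (4.54 + 9.37) ≈ 3.0582 days.
Remaining = 777 × (1/2)^(18.3/3.0582) = 777 × (1/2)^5.9839 ≈ 12.277 cpm.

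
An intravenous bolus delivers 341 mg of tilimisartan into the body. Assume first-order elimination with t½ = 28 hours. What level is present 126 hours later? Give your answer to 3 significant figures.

Number of half-lives: n = 126/28 ≈ 4.5.
Remaining = 341 × (1/2)^4.5 = 341 × 0.044194 ≈ 15.07 mg.

15.1 mg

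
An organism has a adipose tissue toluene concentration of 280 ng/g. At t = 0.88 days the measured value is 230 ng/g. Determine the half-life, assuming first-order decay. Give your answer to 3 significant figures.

A/A₀ = 230/280 ≈ 0.82143.
n = log₂(1.2174) ≈ 0.28379 half-lives elapsed in 0.88 days.
t½ = 0.88/0.28379 ≈ 3.1009 days.

3.10 days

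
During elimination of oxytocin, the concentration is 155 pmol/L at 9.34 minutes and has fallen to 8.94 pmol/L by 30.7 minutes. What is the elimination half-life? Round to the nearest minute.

5 minutes

Over Δt = 30.7 − 9.34 = 21.36 minutes, the level fell by a factor of 155/8.94 ≈ 17.338.
n = log₂(17.338) ≈ 4.1158 half-lives, so t½ = 21.36/4.1158 ≈ 5.1897 minutes.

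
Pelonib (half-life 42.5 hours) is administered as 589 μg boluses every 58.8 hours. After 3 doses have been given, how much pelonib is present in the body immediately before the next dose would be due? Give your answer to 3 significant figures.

The 3 doses were given 176.4, 117.6, 58.8 hours ago.
Total = 589·(1/2)^(176.4/42.5) + 589·(1/2)^(117.6/42.5) + 589·(1/2)^(58.8/42.5)
      = 33.164 + 86.526 + 225.75 ≈ 345.44 μg.

345 μg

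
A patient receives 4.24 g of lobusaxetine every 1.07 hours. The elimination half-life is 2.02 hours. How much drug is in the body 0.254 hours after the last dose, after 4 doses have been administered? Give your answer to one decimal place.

The 4 doses were given 3.464, 2.394, 1.324, 0.254 hours ago.
Total = 4.24·(1/2)^(3.464/2.02) + 4.24·(1/2)^(2.394/2.02) + 4.24·(1/2)^(1.324/2.02) + 4.24·(1/2)^(0.254/2.02)
      = 1.2916 + 1.8647 + 2.6919 + 3.8861 ≈ 9.7343 g.

9.7 g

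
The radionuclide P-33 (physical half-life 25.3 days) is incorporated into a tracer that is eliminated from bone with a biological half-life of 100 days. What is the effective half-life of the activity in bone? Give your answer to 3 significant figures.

20.2 days

1/t_eff = 1/t_phys + 1/t_biol = 1/25.3 + 1/100 = 0.049526 per day.
t_eff = 25.3 × 100 / (25.3 + 100) ≈ 20.192 days.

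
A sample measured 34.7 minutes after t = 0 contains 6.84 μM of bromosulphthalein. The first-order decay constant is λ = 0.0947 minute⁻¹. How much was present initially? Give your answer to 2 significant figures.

180 μM

t½ = ln 2 / λ = 0.69315 / 0.0947 ≈ 7.3194 minutes.
Number of half-lives elapsed: n = 34.7/7.3194 ≈ 4.7408.
A₀ = A × 2^n = 6.84 × 2^4.7408 = 6.84 × 26.738 ≈ 182.89 μM.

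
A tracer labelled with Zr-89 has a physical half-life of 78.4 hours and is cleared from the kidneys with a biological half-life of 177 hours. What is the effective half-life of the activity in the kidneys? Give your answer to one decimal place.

1/t_eff = 1/t_phys + 1/t_biol = 1/78.4 + 1/177 = 0.018405 per hour.
t_eff = 78.4 × 177 / (78.4 + 177) ≈ 54.334 hours.

54.3 hours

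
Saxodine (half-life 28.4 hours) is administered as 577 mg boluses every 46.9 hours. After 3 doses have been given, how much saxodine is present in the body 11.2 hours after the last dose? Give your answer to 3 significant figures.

623 mg

The 3 doses were given 105, 58.1, 11.2 hours ago.
Total = 577·(1/2)^(105/28.4) + 577·(1/2)^(58.1/28.4) + 577·(1/2)^(11.2/28.4)
      = 44.485 + 139.75 + 439 ≈ 623.23 mg.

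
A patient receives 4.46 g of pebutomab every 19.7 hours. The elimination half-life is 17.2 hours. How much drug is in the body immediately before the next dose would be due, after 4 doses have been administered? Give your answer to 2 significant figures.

The 4 doses were given 78.8, 59.1, 39.4, 19.7 hours ago.
Total = 4.46·(1/2)^(78.8/17.2) + 4.46·(1/2)^(59.1/17.2) + 4.46·(1/2)^(39.4/17.2) + 4.46·(1/2)^(19.7/17.2)
      = 0.18629 + 0.41208 + 0.91152 + 2.0163 ≈ 3.5262 g.

3.5 g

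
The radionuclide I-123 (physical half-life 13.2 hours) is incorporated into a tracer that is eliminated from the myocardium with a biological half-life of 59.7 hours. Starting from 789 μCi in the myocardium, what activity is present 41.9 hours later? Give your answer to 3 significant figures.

53.7 μCi

1/t_eff = 1/t_phys + 1/t_biol = 1/13.2 + 1/59.7 = 0.092508 per hour.
t_eff = 13.2 × 59.7 / (13.2 + 59.7) ≈ 10.81 hours.
Remaining = 789 × (1/2)^(41.9/10.81) = 789 × (1/2)^3.8761 ≈ 53.735 μCi.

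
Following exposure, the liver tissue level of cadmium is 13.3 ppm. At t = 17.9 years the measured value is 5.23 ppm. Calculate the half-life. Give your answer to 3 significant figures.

13.3 years

A/A₀ = 5.23/13.3 ≈ 0.39323.
n = log₂(2.543) ≈ 1.3465 half-lives elapsed in 17.9 years.
t½ = 17.9/1.3465 ≈ 13.293 years.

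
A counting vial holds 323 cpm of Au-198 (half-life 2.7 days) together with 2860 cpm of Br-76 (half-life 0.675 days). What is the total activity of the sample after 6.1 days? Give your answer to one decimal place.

72.9 cpm

Au-198: 323 × (1/2)^(6.1/2.7) = 323 × (1/2)^2.2593 ≈ 67.468 cpm.
Br-76: 2860 × (1/2)^(6.1/0.675) = 2860 × (1/2)^9.037 ≈ 5.4444 cpm.
Total = 67.468 + 5.4444 ≈ 72.912 cpm.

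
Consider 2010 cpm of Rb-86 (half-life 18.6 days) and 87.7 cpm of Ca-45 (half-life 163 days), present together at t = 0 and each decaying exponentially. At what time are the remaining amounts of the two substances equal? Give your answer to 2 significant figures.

95 days

Set 2010·(1/2)^(t/18.6) = 87.7·(1/2)^(t/163).
Taking log₂: log₂(2010/87.7) = t·(1/18.6 − 1/163).
log₂(22.919) = 4.5185; 1/18.6 − 1/163 = 0.047628.
t = 4.5185 / 0.047628 ≈ 94.869 days.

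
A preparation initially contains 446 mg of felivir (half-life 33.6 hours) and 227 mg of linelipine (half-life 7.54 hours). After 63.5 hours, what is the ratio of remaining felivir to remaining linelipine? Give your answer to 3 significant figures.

felivir: 446 × (1/2)^(63.5/33.6) = 446 × (1/2)^1.8899 ≈ 120.34 mg.
linelipine: 227 × (1/2)^(63.5/7.54) = 227 × (1/2)^8.4218 ≈ 0.66195 mg.
Ratio ≈ 120.34 / 0.66195 ≈ 181.8.

182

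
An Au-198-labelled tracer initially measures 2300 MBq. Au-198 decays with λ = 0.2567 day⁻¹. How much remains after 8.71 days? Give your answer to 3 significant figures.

t½ = ln 2 / λ = 0.69315 / 0.2567 ≈ 2.7002 days.
Number of half-lives: n = 8.71/2.7002 ≈ 3.2257.
Remaining = 2300 × (1/2)^3.2257 = 2300 × 0.1069 ≈ 245.87 MBq.

246 MBq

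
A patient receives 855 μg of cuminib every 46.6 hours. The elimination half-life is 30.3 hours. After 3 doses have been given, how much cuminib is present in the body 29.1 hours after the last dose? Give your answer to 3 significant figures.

The 3 doses were given 122.3, 75.7, 29.1 hours ago.
Total = 855·(1/2)^(122.3/30.3) + 855·(1/2)^(75.7/30.3) + 855·(1/2)^(29.1/30.3)
      = 52.11 + 151.32 + 439.4 ≈ 642.82 μg.

643 μg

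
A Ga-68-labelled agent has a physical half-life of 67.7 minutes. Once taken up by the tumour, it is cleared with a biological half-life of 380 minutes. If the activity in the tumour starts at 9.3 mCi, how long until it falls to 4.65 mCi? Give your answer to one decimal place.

57.5 minutes

1/t_eff = 1/t_phys + 1/t_biol = 1/67.7 + 1/380 = 0.017403 per minute.
t_eff = 67.7 × 380 / (67.7 + 380) ≈ 57.463 minutes.
n = log₂(9.3/4.65) ≈ 1; t = 1 × 57.463 ≈ 57.463 minutes.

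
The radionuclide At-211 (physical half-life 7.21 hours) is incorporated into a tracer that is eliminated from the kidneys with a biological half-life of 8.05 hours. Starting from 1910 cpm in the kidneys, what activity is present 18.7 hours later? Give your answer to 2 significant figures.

1/t_eff = 1/t_phys + 1/t_biol = 1/7.21 + 1/8.05 = 0.26292 per hour.
t_eff = 7.21 × 8.05 / (7.21 + 8.05) ≈ 3.8034 hours.
Remaining = 1910 × (1/2)^(18.7/3.8034) = 1910 × (1/2)^4.9166 ≈ 63.24 cpm.

63 cpm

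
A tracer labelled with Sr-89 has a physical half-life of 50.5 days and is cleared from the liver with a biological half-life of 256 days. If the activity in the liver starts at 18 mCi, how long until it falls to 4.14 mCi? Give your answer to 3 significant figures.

1/t_eff = 1/t_phys + 1/t_biol = 1/50.5 + 1/256 = 0.023708 per day.
t_eff = 50.5 × 256 / (50.5 + 256) ≈ 42.179 days.
n = log₂(18/4.14) ≈ 2.1203; t = 2.1203 × 42.179 ≈ 89.433 days.

89.4 days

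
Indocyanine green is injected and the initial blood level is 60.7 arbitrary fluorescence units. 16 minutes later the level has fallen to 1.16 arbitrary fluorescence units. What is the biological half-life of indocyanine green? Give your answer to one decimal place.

A/A₀ = 1.16/60.7 ≈ 0.01911.
n = log₂(52.328) ≈ 5.7095 half-lives elapsed in 16 minutes.
t½ = 16/5.7095 ≈ 2.8023 minutes.

2.8 minutes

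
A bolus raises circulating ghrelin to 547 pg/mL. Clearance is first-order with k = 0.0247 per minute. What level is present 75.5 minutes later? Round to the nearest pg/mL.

t½ = ln 2 / k = 0.69315 / 0.0247 ≈ 28.063 minutes.
Number of half-lives: n = 75.5/28.063 ≈ 2.6904.
Remaining = 547 × (1/2)^2.6904 = 547 × 0.15492 ≈ 84.741 pg/mL.

85 pg/mL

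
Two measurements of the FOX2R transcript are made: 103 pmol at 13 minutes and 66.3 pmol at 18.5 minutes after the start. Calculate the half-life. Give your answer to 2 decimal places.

8.65 minutes

Over Δt = 18.5 − 13 = 5.5 minutes, the level fell by a factor of 103/66.3 ≈ 1.5535.
n = log₂(1.5535) ≈ 0.63556 half-lives, so t½ = 5.5/0.63556 ≈ 8.6537 minutes.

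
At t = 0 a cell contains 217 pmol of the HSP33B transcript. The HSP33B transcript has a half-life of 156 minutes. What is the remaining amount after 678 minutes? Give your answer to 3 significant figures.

Number of half-lives: n = 678/156 ≈ 4.3462.
Remaining = 217 × (1/2)^4.3462 = 217 × 0.049167 ≈ 10.669 pmol.

10.7 pmol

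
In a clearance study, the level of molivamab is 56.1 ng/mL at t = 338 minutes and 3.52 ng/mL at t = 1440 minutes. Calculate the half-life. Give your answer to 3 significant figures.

276 minutes

Over Δt = 1440 − 338 = 1102 minutes, the level fell by a factor of 56.1/3.52 ≈ 15.938.
n = log₂(15.938) ≈ 3.9944 half-lives, so t½ = 1102/3.9944 ≈ 275.89 minutes.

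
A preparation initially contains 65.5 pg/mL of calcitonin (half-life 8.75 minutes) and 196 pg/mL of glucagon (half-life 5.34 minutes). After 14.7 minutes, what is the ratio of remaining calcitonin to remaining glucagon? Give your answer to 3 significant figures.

0.703

calcitonin: 65.5 × (1/2)^(14.7/8.75) = 65.5 × (1/2)^1.68 ≈ 20.441 pg/mL.
glucagon: 196 × (1/2)^(14.7/5.34) = 196 × (1/2)^2.7528 ≈ 29.079 pg/mL.
Ratio ≈ 20.441 / 29.079 ≈ 0.70296.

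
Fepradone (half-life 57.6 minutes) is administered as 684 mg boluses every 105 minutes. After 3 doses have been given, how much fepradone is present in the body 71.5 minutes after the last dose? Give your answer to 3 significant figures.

The 3 doses were given 281.5, 176.5, 71.5 minutes ago.
Total = 684·(1/2)^(281.5/57.6) + 684·(1/2)^(176.5/57.6) + 684·(1/2)^(71.5/57.6)
      = 23.114 + 81.777 + 289.32 ≈ 394.21 mg.

394 mg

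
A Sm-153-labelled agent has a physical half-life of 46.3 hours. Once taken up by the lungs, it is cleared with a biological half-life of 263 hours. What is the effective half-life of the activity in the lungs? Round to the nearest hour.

39 hours

1/t_eff = 1/t_phys + 1/t_biol = 1/46.3 + 1/263 = 0.025401 per hour.
t_eff = 46.3 × 263 / (46.3 + 263) ≈ 39.369 hours.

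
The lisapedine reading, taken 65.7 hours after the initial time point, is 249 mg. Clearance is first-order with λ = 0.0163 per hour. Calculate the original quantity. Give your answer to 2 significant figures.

t½ = ln 2 / λ = 0.69315 / 0.0163 ≈ 42.524 hours.
Number of half-lives elapsed: n = 65.7/42.524 ≈ 1.545.
A₀ = A × 2^n = 249 × 2^1.545 = 249 × 2.918 ≈ 726.59 mg.

730 mg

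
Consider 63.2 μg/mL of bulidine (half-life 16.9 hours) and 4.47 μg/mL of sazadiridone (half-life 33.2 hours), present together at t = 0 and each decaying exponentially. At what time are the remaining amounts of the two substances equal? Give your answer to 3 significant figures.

Set 63.2·(1/2)^(t/16.9) = 4.47·(1/2)^(t/33.2).
Taking log₂: log₂(63.2/4.47) = t·(1/16.9 − 1/33.2).
log₂(14.139) = 3.8216; 1/16.9 − 1/33.2 = 0.029051.
t = 3.8216 / 0.029051 ≈ 131.55 hours.

132 hours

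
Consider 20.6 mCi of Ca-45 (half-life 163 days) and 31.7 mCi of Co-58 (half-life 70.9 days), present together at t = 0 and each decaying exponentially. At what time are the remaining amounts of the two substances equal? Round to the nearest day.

Set 20.6·(1/2)^(t/163) = 31.7·(1/2)^(t/70.9).
Taking log₂: log₂(20.6/31.7) = t·(1/163 − 1/70.9).
log₂(0.64984) = -0.62184; 1/163 − 1/70.9 = -0.0079694.
t = -0.62184 / -0.0079694 ≈ 78.028 days.

78 days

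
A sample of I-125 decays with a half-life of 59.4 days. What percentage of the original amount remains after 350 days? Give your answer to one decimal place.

n = 350/59.4 ≈ 5.8923 half-lives.
Fraction remaining = (1/2)^5.8923 ≈ 0.016837, i.e. 1.6837%.

1.7%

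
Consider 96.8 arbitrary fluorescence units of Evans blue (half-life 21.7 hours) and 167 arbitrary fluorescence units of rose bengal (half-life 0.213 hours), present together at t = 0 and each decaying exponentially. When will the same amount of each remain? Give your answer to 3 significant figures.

Set 96.8·(1/2)^(t/21.7) = 167·(1/2)^(t/0.213).
Taking log₂: log₂(96.8/167) = t·(1/21.7 − 1/0.213).
log₂(0.57964) = -0.78677; 1/21.7 − 1/0.213 = -4.6488.
t = -0.78677 / -4.6488 ≈ 0.16924 hours.

0.169 hours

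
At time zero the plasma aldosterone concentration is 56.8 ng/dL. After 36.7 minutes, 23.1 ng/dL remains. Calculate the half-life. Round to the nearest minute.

A/A₀ = 23.1/56.8 ≈ 0.40669.
n = log₂(2.4589) ≈ 1.298 half-lives elapsed in 36.7 minutes.
t½ = 36.7/1.298 ≈ 28.274 minutes.

28 minutes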